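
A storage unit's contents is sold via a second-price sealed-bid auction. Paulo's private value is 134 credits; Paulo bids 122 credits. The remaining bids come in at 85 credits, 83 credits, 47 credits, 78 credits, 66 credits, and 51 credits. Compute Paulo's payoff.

Highest competing bid: 85 credits.
Paulo's bid 122 credits is the highest overall, so Paulo wins and pays the second-highest bid, 85 credits.
Payoff = value − price = 134 credits − 85 credits = 49 credits.

Paulo's payoff: 49 credits.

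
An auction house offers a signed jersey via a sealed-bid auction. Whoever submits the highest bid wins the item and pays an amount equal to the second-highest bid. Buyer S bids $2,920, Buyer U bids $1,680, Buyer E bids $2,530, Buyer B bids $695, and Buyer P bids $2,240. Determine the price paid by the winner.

Bids in descending order: Buyer S $2,920, then Buyer E $2,530, then Buyer P $2,240, then Buyer U $1,680, then Buyer B $695.
Buyer S has the highest bid, so Buyer S wins.
The second-highest bid is $2,530, so that is what Buyer S pays.

$2,530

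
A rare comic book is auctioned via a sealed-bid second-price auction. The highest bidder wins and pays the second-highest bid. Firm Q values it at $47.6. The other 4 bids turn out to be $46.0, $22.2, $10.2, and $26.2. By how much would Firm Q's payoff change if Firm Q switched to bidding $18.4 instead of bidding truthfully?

The highest competing bid is $46.0.
Bidding truthfully at $47.6: Firm Q has the top bid, wins, and pays the second-highest bid $46.0. Payoff = $47.6 − $46.0 = $1.6.
Bidding $18.4: the top bid is $46.0 (a rival), so Firm Q loses. Payoff = $0.0.
Change = $0.0 − $1.6 = -$1.6.

Change in payoff: -$1.6.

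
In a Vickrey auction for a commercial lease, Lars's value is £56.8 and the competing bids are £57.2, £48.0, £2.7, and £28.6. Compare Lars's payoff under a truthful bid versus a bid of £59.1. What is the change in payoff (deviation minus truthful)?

The highest competing bid is £57.2.
Bidding truthfully at £56.8: the top bid is £57.2 (a rival), so Lars loses. Payoff = £0.0.
Bidding £59.1: Lars has the top bid, wins, and pays the second-highest bid £57.2. Payoff = £56.8 − £57.2 = -£0.4.
Change = -£0.4 − £0.0 = -£0.4.
Deviating from a truthful bid can only lose payoff in a second-price auction — never gain.

Payoff change: -£0.4.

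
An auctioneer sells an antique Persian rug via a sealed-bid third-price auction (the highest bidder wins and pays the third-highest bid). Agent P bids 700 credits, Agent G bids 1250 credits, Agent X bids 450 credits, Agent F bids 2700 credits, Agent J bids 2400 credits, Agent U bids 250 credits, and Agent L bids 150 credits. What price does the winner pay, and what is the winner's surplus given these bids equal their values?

Price 1250 credits; surplus 1450 credits.

Ordered from highest: Agent F 2700 credits > Agent J 2400 credits > Agent G 1250 credits > Agent P 700 credits > Agent X 450 credits > Agent U 250 credits > Agent L 150 credits.
Agent F is the highest bidder, so Agent F wins.
Under the third-price rule, the price is the third-highest bid: 1250 credits.
Surplus = 2700 credits − 1250 credits = 1450 credits.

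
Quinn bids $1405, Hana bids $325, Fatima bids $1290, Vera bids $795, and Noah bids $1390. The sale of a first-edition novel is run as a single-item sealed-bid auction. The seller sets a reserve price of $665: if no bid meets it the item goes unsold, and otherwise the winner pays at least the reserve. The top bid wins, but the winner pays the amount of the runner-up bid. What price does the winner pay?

Sorted high to low: Quinn $1405 > Noah $1390 > Fatima $1290 > Vera $795 > Hana $325.
Quinn has the highest bid, so Quinn wins.
The second-highest bid is $1390, which exceeds the reserve, so that sets the price.

Price paid: $1390.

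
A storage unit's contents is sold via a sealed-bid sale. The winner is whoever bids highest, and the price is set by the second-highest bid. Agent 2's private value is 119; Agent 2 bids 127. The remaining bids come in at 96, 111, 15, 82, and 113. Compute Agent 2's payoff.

Highest competing bid: 113.
Agent 2's bid 127 is the highest overall, so Agent 2 wins and pays the second-highest bid, 113.
Payoff = value − price = 119 − 113 = 6.

Payoff = 6.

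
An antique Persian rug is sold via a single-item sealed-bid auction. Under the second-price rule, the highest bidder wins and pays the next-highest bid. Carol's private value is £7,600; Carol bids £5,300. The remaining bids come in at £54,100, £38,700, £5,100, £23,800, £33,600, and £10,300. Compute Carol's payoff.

Highest competing bid: £54,100.
Carol's bid £5,300 is not the highest, so Carol loses, pays nothing, and earns zero payoff.

Carol's payoff: £0.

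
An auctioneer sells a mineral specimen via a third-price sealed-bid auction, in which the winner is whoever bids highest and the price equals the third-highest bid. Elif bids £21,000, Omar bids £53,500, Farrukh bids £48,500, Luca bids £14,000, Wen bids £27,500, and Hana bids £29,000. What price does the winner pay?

£29,000

Ordered from highest: Omar £53,500, then Farrukh £48,500, then Hana £29,000, then Wen £27,500, then Elif £21,000, then Luca £14,000.
Omar is the highest bidder, so Omar wins.
Under the third-price rule, the price is the third-highest bid: £29,000.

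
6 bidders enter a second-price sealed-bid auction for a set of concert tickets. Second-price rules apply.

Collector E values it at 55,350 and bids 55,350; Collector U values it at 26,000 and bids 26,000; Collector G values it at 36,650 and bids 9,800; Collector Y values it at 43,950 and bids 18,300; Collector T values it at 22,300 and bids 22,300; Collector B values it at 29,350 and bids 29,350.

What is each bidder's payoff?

Collector E 26,000, Collector U 0, Collector G 0, Collector Y 0, Collector T 0, Collector B 0.

Bids in descending order: Collector E 55,350 > Collector B 29,350 > Collector U 26,000 > Collector T 22,300 > Collector Y 18,300 > Collector G 9,800.
Collector E has the top bid and wins; the price is the second-highest bid, 29,350.
Collector E's payoff = 55,350 − 29,350 = 26,000. All other bidders lose, so their payoff is 0.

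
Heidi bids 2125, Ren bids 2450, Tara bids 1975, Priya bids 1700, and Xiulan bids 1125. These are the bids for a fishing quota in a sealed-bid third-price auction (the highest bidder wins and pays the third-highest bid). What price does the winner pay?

Ordered from highest: Ren 2450 > Heidi 2125 > Tara 1975 > Priya 1700 > Xiulan 1125.
Ren is the highest bidder, so Ren wins.
Under the third-price rule, the price is the third-highest bid: 1975.

Price paid: 1975.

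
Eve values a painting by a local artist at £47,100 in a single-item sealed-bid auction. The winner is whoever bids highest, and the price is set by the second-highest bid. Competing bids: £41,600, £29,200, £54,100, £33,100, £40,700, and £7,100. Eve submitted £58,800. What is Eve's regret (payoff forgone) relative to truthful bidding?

Regret: £7,000.

The highest competing bid is £54,100.
Bidding truthfully at £47,100: the top bid is £54,100 (a rival), so Eve loses. Payoff = £0.
Bidding £58,800: Eve has the top bid, wins, and pays the second-highest bid £54,100. Payoff = £47,100 − £54,100 = -£7,000.
Regret = truthful payoff − actual payoff = £0 − -£7,000 = £7,000.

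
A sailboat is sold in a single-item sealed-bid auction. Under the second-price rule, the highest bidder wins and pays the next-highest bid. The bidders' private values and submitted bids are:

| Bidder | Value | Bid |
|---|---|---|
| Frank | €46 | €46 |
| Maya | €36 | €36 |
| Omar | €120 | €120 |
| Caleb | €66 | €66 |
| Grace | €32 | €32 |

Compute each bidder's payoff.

Payoffs: Frank €0, Maya €0, Omar €54, Caleb €0, Grace €0.

Ordered from highest: Omar €120 > Caleb €66 > Frank €46 > Maya €36 > Grace €32.
Omar has the top bid and wins; the price is the second-highest bid, €66.
Omar's payoff = €120 − €66 = €54. All other bidders lose, so their payoff is 0.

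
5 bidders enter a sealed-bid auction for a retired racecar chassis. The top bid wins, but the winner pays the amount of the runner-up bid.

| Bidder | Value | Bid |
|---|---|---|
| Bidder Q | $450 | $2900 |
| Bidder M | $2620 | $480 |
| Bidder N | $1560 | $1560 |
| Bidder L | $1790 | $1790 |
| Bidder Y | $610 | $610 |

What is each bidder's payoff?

Ranking the bids: Bidder Q $2900 > Bidder L $1790 > Bidder N $1560 > Bidder Y $610 > Bidder M $480.
Bidder Q has the top bid and wins; the price is the second-highest bid, $1790.
Bidder Q's payoff = $450 − $1790 = -$1340. All other bidders lose, so their payoff is 0.

Bidder Q -$1340, Bidder M $0, Bidder N $0, Bidder L $0, Bidder Y $0.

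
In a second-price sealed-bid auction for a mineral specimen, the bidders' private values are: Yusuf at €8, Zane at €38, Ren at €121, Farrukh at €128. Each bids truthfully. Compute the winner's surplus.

Sorted high to low: Farrukh €128, then Ren €121, then Zane €38, then Yusuf €8.
Farrukh wins with the top bid and pays the second-highest, €121.
Surplus = €128 − €121 = €7.

€7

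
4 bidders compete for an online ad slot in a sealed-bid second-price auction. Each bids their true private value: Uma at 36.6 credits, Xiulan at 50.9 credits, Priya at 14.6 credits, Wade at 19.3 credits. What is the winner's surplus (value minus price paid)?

14.3 credits

Sorted high to low: Xiulan 50.9 credits; Uma 36.6 credits; Wade 19.3 credits; Priya 14.6 credits.
Xiulan wins with the top bid and pays the second-highest, 36.6 credits.
Surplus = 50.9 credits − 36.6 credits = 14.3 credits.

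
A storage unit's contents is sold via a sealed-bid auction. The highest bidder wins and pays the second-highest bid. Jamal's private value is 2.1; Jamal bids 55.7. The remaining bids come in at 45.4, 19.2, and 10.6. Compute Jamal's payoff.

Jamal's payoff: -43.3.

Highest competing bid: 45.4.
Jamal's bid 55.7 is the highest overall, so Jamal wins and pays the second-highest bid, 45.4.
Payoff = value − price = 2.1 − 45.4 = -43.3.
Overbidding won the item at a price above value — truthful bidding would have avoided this loss.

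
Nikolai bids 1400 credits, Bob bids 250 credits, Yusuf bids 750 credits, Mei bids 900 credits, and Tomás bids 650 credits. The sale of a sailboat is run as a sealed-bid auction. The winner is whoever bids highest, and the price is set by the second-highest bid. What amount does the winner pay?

Sorted high to low: Nikolai 1400 credits > Mei 900 credits > Yusuf 750 credits > Tomás 650 credits > Bob 250 credits.
Nikolai has the highest bid, so Nikolai wins.
The second-highest bid is 900 credits, so that is what Nikolai pays.

900 credits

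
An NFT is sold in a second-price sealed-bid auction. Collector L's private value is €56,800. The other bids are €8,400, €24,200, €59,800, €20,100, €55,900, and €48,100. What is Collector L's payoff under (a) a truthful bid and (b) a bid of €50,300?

The highest competing bid is €59,800.
Bidding truthfully at €56,800: the top bid is €59,800 (a rival), so Collector L loses. Payoff = €0.
Bidding €50,300: the top bid is €59,800 (a rival), so Collector L loses. Payoff = €0.

(a) €0  (b) €0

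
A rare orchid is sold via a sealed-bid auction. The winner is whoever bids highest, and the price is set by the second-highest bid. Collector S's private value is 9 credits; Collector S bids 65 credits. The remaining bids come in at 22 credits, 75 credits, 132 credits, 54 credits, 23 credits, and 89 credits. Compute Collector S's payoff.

Highest competing bid: 132 credits.
Collector S's bid 65 credits is not the highest, so Collector S loses, pays nothing, and earns zero payoff.

0 credits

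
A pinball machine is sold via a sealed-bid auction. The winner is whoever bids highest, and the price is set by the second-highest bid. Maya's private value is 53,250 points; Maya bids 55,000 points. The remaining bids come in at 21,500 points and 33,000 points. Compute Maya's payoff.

Maya's payoff: 20,250 points.

Highest competing bid: 33,000 points.
Maya's bid 55,000 points is the highest overall, so Maya wins and pays the second-highest bid, 33,000 points.
Payoff = value − price = 53,250 points − 33,000 points = 20,250 points.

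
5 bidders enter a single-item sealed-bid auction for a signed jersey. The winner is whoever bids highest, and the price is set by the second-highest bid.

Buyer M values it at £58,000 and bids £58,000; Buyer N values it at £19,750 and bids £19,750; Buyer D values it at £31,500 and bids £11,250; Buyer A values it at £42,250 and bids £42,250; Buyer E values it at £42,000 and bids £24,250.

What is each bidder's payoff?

Sorted high to low: Buyer M £58,000, then Buyer A £42,250, then Buyer E £24,250, then Buyer N £19,750, then Buyer D £11,250.
Buyer M has the top bid and wins; the price is the second-highest bid, £42,250.
Buyer M's payoff = £58,000 − £42,250 = £15,750. All other bidders lose, so their payoff is 0.

Buyer M £15,750, Buyer N £0, Buyer D £0, Buyer A £0, Buyer E £0.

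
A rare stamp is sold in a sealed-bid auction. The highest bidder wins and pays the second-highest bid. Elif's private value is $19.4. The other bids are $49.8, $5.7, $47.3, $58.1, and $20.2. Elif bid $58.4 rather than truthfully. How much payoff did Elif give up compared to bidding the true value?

Payoff forgone: $38.7.

The highest competing bid is $58.1.
Bidding truthfully at $19.4: the top bid is $58.1 (a rival), so Elif loses. Payoff = $0.0.
Bidding $58.4: Elif has the top bid, wins, and pays the second-highest bid $58.1. Payoff = $19.4 − $58.1 = -$38.7.
Regret = truthful payoff − actual payoff = $0.0 − -$38.7 = $38.7.
Deviating from a truthful bid can only lose payoff in a second-price auction — never gain.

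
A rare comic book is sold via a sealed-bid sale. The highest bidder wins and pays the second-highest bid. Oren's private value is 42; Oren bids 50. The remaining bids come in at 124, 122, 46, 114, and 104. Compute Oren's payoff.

Highest competing bid: 124.
Oren's bid 50 is not the highest, so Oren loses, pays nothing, and earns zero payoff.

Oren's payoff: 0.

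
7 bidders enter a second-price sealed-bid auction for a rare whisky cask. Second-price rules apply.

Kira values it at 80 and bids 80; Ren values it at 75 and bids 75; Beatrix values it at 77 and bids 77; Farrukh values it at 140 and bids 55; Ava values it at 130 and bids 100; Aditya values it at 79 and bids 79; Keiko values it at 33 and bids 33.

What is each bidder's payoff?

Payoffs: Kira 0, Ren 0, Beatrix 0, Farrukh 0, Ava 50, Aditya 0, Keiko 0.

Bids in descending order: Ava 100 > Kira 80 > Aditya 79 > Beatrix 77 > Ren 75 > Farrukh 55 > Keiko 33.
Ava has the top bid and wins; the price is the second-highest bid, 80.
Ava's payoff = 130 − 80 = 50. All other bidders lose, so their payoff is 0.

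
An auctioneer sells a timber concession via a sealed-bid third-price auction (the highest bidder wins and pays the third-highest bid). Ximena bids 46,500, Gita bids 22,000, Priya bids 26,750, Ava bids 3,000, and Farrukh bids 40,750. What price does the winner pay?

26,750

Ranking the bids: Ximena 46,500; Farrukh 40,750; Priya 26,750; Gita 22,000; Ava 3,000.
Ximena is the highest bidder, so Ximena wins.
Under the third-price rule, the price is the third-highest bid: 26,750.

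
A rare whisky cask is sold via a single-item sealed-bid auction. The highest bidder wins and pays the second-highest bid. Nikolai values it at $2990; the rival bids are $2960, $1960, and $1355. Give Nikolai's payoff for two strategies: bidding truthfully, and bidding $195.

(a) $30  (b) $0

The highest competing bid is $2960.
Bidding truthfully at $2990: Nikolai has the top bid, wins, and pays the second-highest bid $2960. Payoff = $2990 − $2960 = $30.
Bidding $195: the top bid is $2960 (a rival), so Nikolai loses. Payoff = $0.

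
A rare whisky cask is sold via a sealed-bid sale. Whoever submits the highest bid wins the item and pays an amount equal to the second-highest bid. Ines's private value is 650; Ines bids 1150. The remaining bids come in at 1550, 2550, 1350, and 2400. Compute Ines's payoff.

Highest competing bid: 2550.
Ines's bid 1150 is not the highest, so Ines loses, pays nothing, and earns zero payoff.

0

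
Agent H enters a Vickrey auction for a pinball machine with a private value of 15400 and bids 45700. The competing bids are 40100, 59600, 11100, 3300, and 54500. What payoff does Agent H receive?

Highest competing bid: 59600.
Agent H's bid 45700 is not the highest, so Agent H loses, pays nothing, and earns zero payoff.

0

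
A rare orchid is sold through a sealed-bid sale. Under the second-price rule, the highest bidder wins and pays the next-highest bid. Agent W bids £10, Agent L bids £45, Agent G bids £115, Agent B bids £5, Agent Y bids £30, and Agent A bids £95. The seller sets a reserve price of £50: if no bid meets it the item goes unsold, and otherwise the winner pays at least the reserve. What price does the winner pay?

Bids in descending order: Agent G £115; Agent A £95; Agent L £45; Agent Y £30; Agent W £10; Agent B £5.
Agent G has the highest bid, so Agent G wins.
The second-highest bid is £95, which exceeds the reserve, so that sets the price.

Price paid: £95.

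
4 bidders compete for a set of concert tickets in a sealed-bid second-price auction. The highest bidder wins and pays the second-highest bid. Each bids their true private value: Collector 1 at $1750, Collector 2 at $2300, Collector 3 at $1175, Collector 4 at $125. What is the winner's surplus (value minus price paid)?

Sorted high to low: Collector 2 $2300, then Collector 1 $1750, then Collector 3 $1175, then Collector 4 $125.
Collector 2 wins with the top bid and pays the second-highest, $1750.
Surplus = $2300 − $1750 = $550.

Surplus = $550.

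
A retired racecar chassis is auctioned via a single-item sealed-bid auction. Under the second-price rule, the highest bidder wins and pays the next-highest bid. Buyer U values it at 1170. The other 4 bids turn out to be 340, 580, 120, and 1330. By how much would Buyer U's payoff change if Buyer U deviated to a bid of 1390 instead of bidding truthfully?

-160

The highest competing bid is 1330.
Bidding truthfully at 1170: the top bid is 1330 (a rival), so Buyer U loses. Payoff = 0.
Bidding 1390: Buyer U has the top bid, wins, and pays the second-highest bid 1330. Payoff = 1170 − 1330 = -160.
Change = -160 − 0 = -160.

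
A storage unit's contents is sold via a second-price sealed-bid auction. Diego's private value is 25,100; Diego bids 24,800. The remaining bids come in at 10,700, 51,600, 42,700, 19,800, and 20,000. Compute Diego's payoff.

Highest competing bid: 51,600.
Diego's bid 24,800 is not the highest, so Diego loses, pays nothing, and earns zero payoff.

Payoff = 0.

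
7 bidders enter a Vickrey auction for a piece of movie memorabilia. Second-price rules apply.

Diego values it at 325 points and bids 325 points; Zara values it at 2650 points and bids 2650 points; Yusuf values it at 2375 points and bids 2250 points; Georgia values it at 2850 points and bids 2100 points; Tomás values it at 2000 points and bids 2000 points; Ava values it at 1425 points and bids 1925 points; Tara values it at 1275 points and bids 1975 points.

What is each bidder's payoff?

Payoffs: Diego 0 points, Zara 400 points, Yusuf 0 points, Georgia 0 points, Tomás 0 points, Ava 0 points, Tara 0 points.

Ordered from highest: Zara 2650 points > Yusuf 2250 points > Georgia 2100 points > Tomás 2000 points > Tara 1975 points > Ava 1925 points > Diego 325 points.
Zara has the top bid and wins; the price is the second-highest bid, 2250 points.
Zara's payoff = 2650 points − 2250 points = 400 points. All other bidders lose, so their payoff is 0.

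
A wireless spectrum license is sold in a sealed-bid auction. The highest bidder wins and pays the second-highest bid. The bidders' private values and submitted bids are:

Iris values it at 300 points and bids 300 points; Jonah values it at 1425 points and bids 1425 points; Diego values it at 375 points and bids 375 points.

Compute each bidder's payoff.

Bids in descending order: Jonah 1425 points; Diego 375 points; Iris 300 points.
Jonah has the top bid and wins; the price is the second-highest bid, 375 points.
Jonah's payoff = 1425 points − 375 points = 1050 points. All other bidders lose, so their payoff is 0.

Payoffs: Iris 0 points, Jonah 1050 points, Diego 0 points.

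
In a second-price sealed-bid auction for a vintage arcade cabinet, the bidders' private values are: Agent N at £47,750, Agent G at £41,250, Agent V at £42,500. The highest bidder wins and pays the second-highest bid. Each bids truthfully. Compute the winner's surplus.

Sorted high to low: Agent N £47,750; Agent V £42,500; Agent G £41,250.
Agent N wins with the top bid and pays the second-highest, £42,500.
Surplus = £47,750 − £42,500 = £5,250.

£5,250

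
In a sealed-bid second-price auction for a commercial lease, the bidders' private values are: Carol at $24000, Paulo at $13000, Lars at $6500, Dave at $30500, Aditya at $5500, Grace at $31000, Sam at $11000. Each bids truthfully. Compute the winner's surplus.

Ordered from highest: Grace $31000; Dave $30500; Carol $24000; Paulo $13000; Sam $11000; Lars $6500; Aditya $5500.
Grace wins with the top bid and pays the second-highest, $30500.
Surplus = $31000 − $30500 = $500.

$500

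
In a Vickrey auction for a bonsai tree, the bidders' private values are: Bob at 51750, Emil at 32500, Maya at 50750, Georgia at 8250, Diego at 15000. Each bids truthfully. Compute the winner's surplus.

Ranking the bids: Bob 51750 > Maya 50750 > Emil 32500 > Diego 15000 > Georgia 8250.
Bob wins with the top bid and pays the second-highest, 50750.
Surplus = 51750 − 50750 = 1000.

Surplus = 1000.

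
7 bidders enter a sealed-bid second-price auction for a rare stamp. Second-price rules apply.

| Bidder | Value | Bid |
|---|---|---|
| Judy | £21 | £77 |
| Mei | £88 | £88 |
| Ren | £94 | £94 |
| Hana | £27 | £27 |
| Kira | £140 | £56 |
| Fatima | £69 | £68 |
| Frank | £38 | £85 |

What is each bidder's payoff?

Bids in descending order: Ren £94, then Mei £88, then Frank £85, then Judy £77, then Fatima £68, then Kira £56, then Hana £27.
Ren has the top bid and wins; the price is the second-highest bid, £88.
Ren's payoff = £94 − £88 = £6. All other bidders lose, so their payoff is 0.

Payoffs: Judy £0, Mei £0, Ren £6, Hana £0, Kira £0, Fatima £0, Frank £0.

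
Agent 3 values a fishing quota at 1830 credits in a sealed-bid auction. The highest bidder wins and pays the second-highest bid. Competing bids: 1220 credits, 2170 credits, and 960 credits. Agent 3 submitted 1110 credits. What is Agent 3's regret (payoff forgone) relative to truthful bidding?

The highest competing bid is 2170 credits.
Bidding truthfully at 1830 credits: the top bid is 2170 credits (a rival), so Agent 3 loses. Payoff = 0 credits.
Bidding 1110 credits: the top bid is 2170 credits (a rival), so Agent 3 loses. Payoff = 0 credits.
Regret = truthful payoff − actual payoff = 0 credits − 0 credits = 0 credits.

Payoff forgone: 0 credits.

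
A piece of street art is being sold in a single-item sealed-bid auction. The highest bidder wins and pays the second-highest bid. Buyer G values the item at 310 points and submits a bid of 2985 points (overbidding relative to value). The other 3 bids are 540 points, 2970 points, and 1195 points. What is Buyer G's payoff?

-2660 points

Highest competing bid: 2970 points.
Buyer G's bid 2985 points is the highest overall, so Buyer G wins and pays the second-highest bid, 2970 points.
Payoff = value − price = 310 points − 2970 points = -2660 points.
Overbidding won the item at a price above value — truthful bidding would have avoided this loss.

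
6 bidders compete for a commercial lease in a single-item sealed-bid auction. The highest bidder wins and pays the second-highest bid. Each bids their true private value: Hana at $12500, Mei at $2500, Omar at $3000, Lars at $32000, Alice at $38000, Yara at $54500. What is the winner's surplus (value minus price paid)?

Ranking the bids: Yara $54500, then Alice $38000, then Lars $32000, then Hana $12500, then Omar $3000, then Mei $2500.
Yara wins with the top bid and pays the second-highest, $38000.
Surplus = $54500 − $38000 = $16500.

Surplus = $16500.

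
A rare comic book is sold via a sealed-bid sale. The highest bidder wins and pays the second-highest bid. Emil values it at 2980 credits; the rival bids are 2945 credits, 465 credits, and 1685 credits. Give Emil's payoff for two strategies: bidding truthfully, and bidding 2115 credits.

Truthful: 35 credits; alternative: 0 credits.

The highest competing bid is 2945 credits.
Bidding truthfully at 2980 credits: Emil has the top bid, wins, and pays the second-highest bid 2945 credits. Payoff = 2980 credits − 2945 credits = 35 credits.
Bidding 2115 credits: the top bid is 2945 credits (a rival), so Emil loses. Payoff = 0 credits.
Deviating from a truthful bid can only lose payoff in a second-price auction — never gain.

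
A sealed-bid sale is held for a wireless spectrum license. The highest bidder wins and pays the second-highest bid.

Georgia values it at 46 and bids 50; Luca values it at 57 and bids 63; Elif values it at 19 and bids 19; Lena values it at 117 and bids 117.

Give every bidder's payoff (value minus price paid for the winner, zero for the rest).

Georgia 0, Luca 0, Elif 0, Lena 54.

Sorted high to low: Lena 117; Luca 63; Georgia 50; Elif 19.
Lena has the top bid and wins; the price is the second-highest bid, 63.
Lena's payoff = 117 − 63 = 54. All other bidders lose, so their payoff is 0.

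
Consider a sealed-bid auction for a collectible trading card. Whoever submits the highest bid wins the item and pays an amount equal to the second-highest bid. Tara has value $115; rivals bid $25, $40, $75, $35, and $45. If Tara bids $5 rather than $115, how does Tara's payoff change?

The highest competing bid is $75.
Bidding truthfully at $115: Tara has the top bid, wins, and pays the second-highest bid $75. Payoff = $115 − $75 = $40.
Bidding $5: the top bid is $75 (a rival), so Tara loses. Payoff = $0.
Change = $0 − $40 = -$40.

Change in payoff: -$40.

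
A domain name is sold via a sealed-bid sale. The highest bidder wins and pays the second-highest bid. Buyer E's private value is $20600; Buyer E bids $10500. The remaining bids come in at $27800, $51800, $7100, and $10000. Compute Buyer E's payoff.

Payoff = $0.

Highest competing bid: $51800.
Buyer E's bid $10500 is not the highest, so Buyer E loses, pays nothing, and earns zero payoff.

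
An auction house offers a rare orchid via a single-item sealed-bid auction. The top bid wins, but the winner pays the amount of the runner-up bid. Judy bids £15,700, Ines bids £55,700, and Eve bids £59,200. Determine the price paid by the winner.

The winner pays £55,700.

Bids in descending order: Eve £59,200; Ines £55,700; Judy £15,700.
Eve has the highest bid, so Eve wins.
The second-highest bid is £55,700, so that is what Eve pays.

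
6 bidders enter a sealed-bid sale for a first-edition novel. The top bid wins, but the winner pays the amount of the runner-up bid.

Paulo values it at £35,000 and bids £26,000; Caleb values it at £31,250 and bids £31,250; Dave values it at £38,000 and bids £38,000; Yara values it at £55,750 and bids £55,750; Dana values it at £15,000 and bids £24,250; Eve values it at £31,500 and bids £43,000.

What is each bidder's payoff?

Paulo £0, Caleb £0, Dave £0, Yara £12,750, Dana £0, Eve £0.

Ranking the bids: Yara £55,750 > Eve £43,000 > Dave £38,000 > Caleb £31,250 > Paulo £26,000 > Dana £24,250.
Yara has the top bid and wins; the price is the second-highest bid, £43,000.
Yara's payoff = £55,750 − £43,000 = £12,750. All other bidders lose, so their payoff is 0.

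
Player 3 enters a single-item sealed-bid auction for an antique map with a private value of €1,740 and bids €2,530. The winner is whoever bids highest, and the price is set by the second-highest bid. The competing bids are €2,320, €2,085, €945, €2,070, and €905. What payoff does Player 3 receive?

-€580

Highest competing bid: €2,320.
Player 3's bid €2,530 is the highest overall, so Player 3 wins and pays the second-highest bid, €2,320.
Payoff = value − price = €1,740 − €2,320 = -€580.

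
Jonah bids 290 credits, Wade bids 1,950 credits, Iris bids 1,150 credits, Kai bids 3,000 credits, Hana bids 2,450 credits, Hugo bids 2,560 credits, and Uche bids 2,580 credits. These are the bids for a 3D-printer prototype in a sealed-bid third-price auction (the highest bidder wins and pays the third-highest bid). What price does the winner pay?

Price paid: 2,560 credits.

Bids in descending order: Kai 3,000 credits, then Uche 2,580 credits, then Hugo 2,560 credits, then Hana 2,450 credits, then Wade 1,950 credits, then Iris 1,150 credits, then Jonah 290 credits.
Kai is the highest bidder, so Kai wins.
Under the third-price rule, the price is the third-highest bid: 2,560 credits.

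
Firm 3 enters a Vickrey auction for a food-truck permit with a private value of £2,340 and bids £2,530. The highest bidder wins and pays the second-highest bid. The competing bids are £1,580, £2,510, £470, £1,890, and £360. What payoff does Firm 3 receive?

Highest competing bid: £2,510.
Firm 3's bid £2,530 is the highest overall, so Firm 3 wins and pays the second-highest bid, £2,510.
Payoff = value − price = £2,340 − £2,510 = -£170.

Payoff = -£170.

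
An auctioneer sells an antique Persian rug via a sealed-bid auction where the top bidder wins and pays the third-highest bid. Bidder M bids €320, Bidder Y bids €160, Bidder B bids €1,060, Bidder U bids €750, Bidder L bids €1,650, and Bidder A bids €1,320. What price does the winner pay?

Ordered from highest: Bidder L €1,650, then Bidder A €1,320, then Bidder B €1,060, then Bidder U €750, then Bidder M €320, then Bidder Y €160.
Bidder L is the highest bidder, so Bidder L wins.
Under the third-price rule, the price is the third-highest bid: €1,060.

Price paid: €1,060.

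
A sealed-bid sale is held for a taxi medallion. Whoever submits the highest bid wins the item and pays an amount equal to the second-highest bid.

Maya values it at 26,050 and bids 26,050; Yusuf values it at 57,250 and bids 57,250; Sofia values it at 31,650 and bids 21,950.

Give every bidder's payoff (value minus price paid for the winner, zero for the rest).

Bids in descending order: Yusuf 57,250 > Maya 26,050 > Sofia 21,950.
Yusuf has the top bid and wins; the price is the second-highest bid, 26,050.
Yusuf's payoff = 57,250 − 26,050 = 31,200. All other bidders lose, so their payoff is 0.

Payoffs: Maya 0, Yusuf 31,200, Sofia 0.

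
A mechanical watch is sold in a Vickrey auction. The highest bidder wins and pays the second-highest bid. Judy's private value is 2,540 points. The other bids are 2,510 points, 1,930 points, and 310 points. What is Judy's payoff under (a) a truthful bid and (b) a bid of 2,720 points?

The highest competing bid is 2,510 points.
Bidding truthfully at 2,540 points: Judy has the top bid, wins, and pays the second-highest bid 2,510 points. Payoff = 2,540 points − 2,510 points = 30 points.
Bidding 2,720 points: Judy has the top bid, wins, and pays the second-highest bid 2,510 points. Payoff = 2,540 points − 2,510 points = 30 points.
The bid only affects whether you win, not the price — here both bids land on the same side of the top rival bid, so the deviation is payoff-neutral.

Truthful: 30 points; alternative: 30 points.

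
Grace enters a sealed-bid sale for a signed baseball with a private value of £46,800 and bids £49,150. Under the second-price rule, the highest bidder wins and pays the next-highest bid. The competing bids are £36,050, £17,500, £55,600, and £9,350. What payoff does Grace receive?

Grace's payoff: £0.

Highest competing bid: £55,600.
Grace's bid £49,150 is not the highest, so Grace loses, pays nothing, and earns zero payoff.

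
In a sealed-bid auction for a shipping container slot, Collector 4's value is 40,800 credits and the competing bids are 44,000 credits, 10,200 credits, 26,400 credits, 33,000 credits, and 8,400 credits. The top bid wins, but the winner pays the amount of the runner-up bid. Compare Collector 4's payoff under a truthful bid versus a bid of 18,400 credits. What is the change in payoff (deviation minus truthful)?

The highest competing bid is 44,000 credits.
Bidding truthfully at 40,800 credits: the top bid is 44,000 credits (a rival), so Collector 4 loses. Payoff = 0 credits.
Bidding 18,400 credits: the top bid is 44,000 credits (a rival), so Collector 4 loses. Payoff = 0 credits.
Change = 0 credits − 0 credits = 0 credits.

0 credits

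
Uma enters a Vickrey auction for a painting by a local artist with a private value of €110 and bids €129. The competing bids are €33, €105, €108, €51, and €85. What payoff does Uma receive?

Highest competing bid: €108.
Uma's bid €129 is the highest overall, so Uma wins and pays the second-highest bid, €108.
Payoff = value − price = €110 − €108 = €2.

Uma's payoff: €2.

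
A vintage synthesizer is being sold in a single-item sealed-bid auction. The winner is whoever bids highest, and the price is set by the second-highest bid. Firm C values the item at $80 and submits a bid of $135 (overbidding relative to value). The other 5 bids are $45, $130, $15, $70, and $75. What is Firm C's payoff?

Highest competing bid: $130.
Firm C's bid $135 is the highest overall, so Firm C wins and pays the second-highest bid, $130.
Payoff = value − price = $80 − $130 = -$50.

Firm C's payoff: -$50.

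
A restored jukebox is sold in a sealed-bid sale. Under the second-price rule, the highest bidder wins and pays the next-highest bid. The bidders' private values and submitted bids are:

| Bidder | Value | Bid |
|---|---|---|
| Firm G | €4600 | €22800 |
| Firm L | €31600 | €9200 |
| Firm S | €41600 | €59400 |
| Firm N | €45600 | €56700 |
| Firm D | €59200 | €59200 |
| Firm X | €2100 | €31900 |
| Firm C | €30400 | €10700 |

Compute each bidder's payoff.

Payoffs: Firm G €0, Firm L €0, Firm S -€17600, Firm N €0, Firm D €0, Firm X €0, Firm C €0.

Ordered from highest: Firm S €59400, then Firm D €59200, then Firm N €56700, then Firm X €31900, then Firm G €22800, then Firm C €10700, then Firm L €9200.
Firm S has the top bid and wins; the price is the second-highest bid, €59200.
Firm S's payoff = €41600 − €59200 = -€17600. All other bidders lose, so their payoff is 0.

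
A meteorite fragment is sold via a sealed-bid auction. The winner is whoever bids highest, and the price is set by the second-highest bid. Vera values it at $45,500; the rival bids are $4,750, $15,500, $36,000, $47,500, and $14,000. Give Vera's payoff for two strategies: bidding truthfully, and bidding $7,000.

Truthful: $0; alternative: $0.

The highest competing bid is $47,500.
Bidding truthfully at $45,500: the top bid is $47,500 (a rival), so Vera loses. Payoff = $0.
Bidding $7,000: the top bid is $47,500 (a rival), so Vera loses. Payoff = $0.
The bid only affects whether you win, not the price — here both bids land on the same side of the top rival bid, so the deviation is payoff-neutral.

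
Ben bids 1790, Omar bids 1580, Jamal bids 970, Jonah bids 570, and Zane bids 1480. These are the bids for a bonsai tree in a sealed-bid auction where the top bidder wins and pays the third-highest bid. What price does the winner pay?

1480

Sorted high to low: Ben 1790; Omar 1580; Zane 1480; Jamal 970; Jonah 570.
Ben is the highest bidder, so Ben wins.
Under the third-price rule, the price is the third-highest bid: 1480.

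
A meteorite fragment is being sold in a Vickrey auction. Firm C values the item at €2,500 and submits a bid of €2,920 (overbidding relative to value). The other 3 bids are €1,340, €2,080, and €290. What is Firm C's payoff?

Highest competing bid: €2,080.
Firm C's bid €2,920 is the highest overall, so Firm C wins and pays the second-highest bid, €2,080.
Payoff = value − price = €2,500 − €2,080 = €420.

Payoff = €420.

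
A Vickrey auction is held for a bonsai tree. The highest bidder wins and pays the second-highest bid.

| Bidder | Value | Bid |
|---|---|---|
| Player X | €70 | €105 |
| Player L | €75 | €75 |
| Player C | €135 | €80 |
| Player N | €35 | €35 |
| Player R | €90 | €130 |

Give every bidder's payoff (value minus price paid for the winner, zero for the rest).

Ranking the bids: Player R €130, then Player X €105, then Player C €80, then Player L €75, then Player N €35.
Player R has the top bid and wins; the price is the second-highest bid, €105.
Player R's payoff = €90 − €105 = -€15. All other bidders lose, so their payoff is 0.

Player X €0, Player L €0, Player C €0, Player N €0, Player R -€15.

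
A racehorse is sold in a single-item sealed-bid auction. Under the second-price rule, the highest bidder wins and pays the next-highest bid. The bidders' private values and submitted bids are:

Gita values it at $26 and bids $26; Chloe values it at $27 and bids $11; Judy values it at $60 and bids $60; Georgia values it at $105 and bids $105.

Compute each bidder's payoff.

Ranking the bids: Georgia $105, then Judy $60, then Gita $26, then Chloe $11.
Georgia has the top bid and wins; the price is the second-highest bid, $60.
Georgia's payoff = $105 − $60 = $45. All other bidders lose, so their payoff is 0.

Payoffs: Gita $0, Chloe $0, Judy $0, Georgia $45.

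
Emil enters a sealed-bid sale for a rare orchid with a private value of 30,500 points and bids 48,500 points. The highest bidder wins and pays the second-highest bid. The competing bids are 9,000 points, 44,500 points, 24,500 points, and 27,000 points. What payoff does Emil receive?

Payoff = -14,000 points.

Highest competing bid: 44,500 points.
Emil's bid 48,500 points is the highest overall, so Emil wins and pays the second-highest bid, 44,500 points.
Payoff = value − price = 30,500 points − 44,500 points = -14,000 points.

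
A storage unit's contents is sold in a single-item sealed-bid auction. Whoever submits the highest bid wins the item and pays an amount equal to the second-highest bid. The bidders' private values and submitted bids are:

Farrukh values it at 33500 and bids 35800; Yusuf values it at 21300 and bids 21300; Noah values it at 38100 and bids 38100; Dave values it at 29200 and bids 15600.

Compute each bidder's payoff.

Farrukh 0, Yusuf 0, Noah 2300, Dave 0.

Bids in descending order: Noah 38100; Farrukh 35800; Yusuf 21300; Dave 15600.
Noah has the top bid and wins; the price is the second-highest bid, 35800.
Noah's payoff = 38100 − 35800 = 2300. All other bidders lose, so their payoff is 0.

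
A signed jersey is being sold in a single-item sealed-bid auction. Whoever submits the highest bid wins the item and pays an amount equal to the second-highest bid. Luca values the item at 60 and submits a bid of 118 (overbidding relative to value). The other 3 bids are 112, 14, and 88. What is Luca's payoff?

Luca's payoff: -52.

Highest competing bid: 112.
Luca's bid 118 is the highest overall, so Luca wins and pays the second-highest bid, 112.
Payoff = value − price = 60 − 112 = -52.
Overbidding won the item at a price above value — truthful bidding would have avoided this loss.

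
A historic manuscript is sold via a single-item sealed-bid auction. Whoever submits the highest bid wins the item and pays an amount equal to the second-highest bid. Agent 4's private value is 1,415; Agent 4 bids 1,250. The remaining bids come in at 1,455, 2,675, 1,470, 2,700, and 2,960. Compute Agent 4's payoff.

Highest competing bid: 2,960.
Agent 4's bid 1,250 is not the highest, so Agent 4 loses, pays nothing, and earns zero payoff.

Payoff = 0.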